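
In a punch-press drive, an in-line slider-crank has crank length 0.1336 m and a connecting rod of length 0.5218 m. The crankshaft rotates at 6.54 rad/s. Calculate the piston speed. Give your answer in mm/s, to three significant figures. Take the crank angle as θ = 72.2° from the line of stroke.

899

ω = 6.54 rad/s
For an in-line slider-crank, x = r cosθ + √(L² − r² sin²θ), so v = −rω sinθ·[1 + r cosθ/√(L² − r² sin²θ)].
With r = 0.1336 m, L = 0.5218 m, θ = 72.2°: √(L² − r² sin²θ) = 0.50606 m.
v = −0.1336·6.54·0.95213·[1 + 0.1336·0.30570/0.50606] = -0.89906 m/s.
|v| = 0.89906 m/s = 899.06 mm/s.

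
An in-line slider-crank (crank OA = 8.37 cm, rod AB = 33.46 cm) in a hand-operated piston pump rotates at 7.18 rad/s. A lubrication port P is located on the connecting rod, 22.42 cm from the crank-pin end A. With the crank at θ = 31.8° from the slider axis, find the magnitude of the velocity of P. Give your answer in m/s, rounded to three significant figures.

0.399

ω = 7.18 rad/s.  Crank-pin speed |V_A| = rω = 0.60097 m/s, perpendicular to OA.
Rod angle: sinφ = −(r/L) sinθ ⇒ φ = -7.575°; ω_rod = −rω cosθ/√(L²−r²sin²θ) = -1.5399 rad/s.
V_P = V_A + ω_rod × AP, with AP = 0.2242 m along the rod.
Components: V_Px = −rω sinθ − a·ω_rod·sinφ = -0.36219 m/s;  V_Py = rω cosθ + a·ω_rod·cosφ = +0.16852 m/s.
|V_P| = √(V_Px² + V_Py²) = 0.39948 m/s.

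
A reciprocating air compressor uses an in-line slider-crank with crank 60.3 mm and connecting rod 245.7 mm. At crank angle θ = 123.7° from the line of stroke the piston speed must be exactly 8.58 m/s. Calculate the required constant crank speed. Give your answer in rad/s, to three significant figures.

199

For an in-line slider-crank, |v_piston| = rω|sinθ|·[1 + r cosθ/√(L² − r² sin²θ)].
With r = 0.0603 m, L = 0.2457 m, θ = 123.7°: the bracketed kinematic factor |dx/dθ| = 0.043189 m.
ω = v/|dx/dθ| = 8.58/0.043189 = 198.66 rad/s.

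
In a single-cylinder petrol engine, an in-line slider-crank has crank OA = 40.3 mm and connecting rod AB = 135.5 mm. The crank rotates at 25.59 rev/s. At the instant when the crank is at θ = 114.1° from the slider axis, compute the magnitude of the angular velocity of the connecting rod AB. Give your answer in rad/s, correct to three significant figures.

20.3

ω = 160.8 rad/s (converted from 25.59 rev/s).
The rod makes angle φ with the slider axis where L sinφ = r sinθ; differentiating, L cosφ·φ̇ = r ω cosθ.
L cosφ = √(L² − r² sin²θ) = 0.13041 m.
|ω_rod| = r ω |cosθ| / √(L² − r² sin²θ) = 0.0403·160.8·0.40833/0.13041 = 20.289 rad/s.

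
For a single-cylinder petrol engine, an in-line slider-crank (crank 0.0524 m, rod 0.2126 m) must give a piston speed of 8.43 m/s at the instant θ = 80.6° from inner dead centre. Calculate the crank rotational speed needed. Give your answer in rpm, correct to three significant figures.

1500

For an in-line slider-crank, |v_piston| = rω|sinθ|·[1 + r cosθ/√(L² − r² sin²θ)].
With r = 0.0524 m, L = 0.2126 m, θ = 80.6°: the bracketed kinematic factor |dx/dθ| = 0.053842 m.
ω = v/|dx/dθ| = 8.43/0.053842 = 156.57 rad/s.
N = 60ω/(2π) = 1495.1 rpm.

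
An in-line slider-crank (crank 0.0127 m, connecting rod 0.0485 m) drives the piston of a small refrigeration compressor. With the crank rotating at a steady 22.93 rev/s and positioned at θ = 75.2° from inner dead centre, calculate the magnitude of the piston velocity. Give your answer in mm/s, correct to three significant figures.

1890

ω = 2π·22.9 = 144.1 rad/s
For an in-line slider-crank, x = r cosθ + √(L² − r² sin²θ), so v = −rω sinθ·[1 + r cosθ/√(L² − r² sin²θ)].
With r = 0.0127 m, L = 0.0485 m, θ = 75.2°: √(L² − r² sin²θ) = 0.04692 m.
v = −0.0127·144.1·0.96682·[1 + 0.0127·0.25545/0.04692] = -1.8913 m/s.
|v| = 1.8913 m/s = 1891.3 mm/s.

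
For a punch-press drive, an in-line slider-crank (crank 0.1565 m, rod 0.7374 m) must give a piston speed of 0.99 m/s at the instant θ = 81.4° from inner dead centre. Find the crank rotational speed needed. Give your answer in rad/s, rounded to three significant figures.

6.20

For an in-line slider-crank, |v_piston| = rω|sinθ|·[1 + r cosθ/√(L² − r² sin²θ)].
With r = 0.1565 m, L = 0.7374 m, θ = 81.4°: the bracketed kinematic factor |dx/dθ| = 0.15976 m.
ω = v/|dx/dθ| = 0.99/0.15976 = 6.1967 rad/s.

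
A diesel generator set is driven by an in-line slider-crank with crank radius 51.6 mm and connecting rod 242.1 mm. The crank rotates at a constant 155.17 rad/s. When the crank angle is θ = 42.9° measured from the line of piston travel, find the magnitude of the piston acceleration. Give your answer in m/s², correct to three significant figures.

ω = 155.2 rad/s
x(θ) = r cosθ + √(L² − r² sin²θ); with ω constant, a = ω²·d²x/dθ².
d²x/dθ² = −r cosθ − r²(cos2θ)/√u − r⁴ sin²2θ/(4u^{3/2}),  u = L² − r² sin²θ = 0.0573786 m².
Substituting r = 0.0516 m, L = 0.2421 m, θ = 42.9°: d²x/dθ² = -0.038742 m.
a = ω²·d²x/dθ² = (155.2)²·(-0.038742) = -932.81 m/s²;  |a| = 932.81 m/s².

933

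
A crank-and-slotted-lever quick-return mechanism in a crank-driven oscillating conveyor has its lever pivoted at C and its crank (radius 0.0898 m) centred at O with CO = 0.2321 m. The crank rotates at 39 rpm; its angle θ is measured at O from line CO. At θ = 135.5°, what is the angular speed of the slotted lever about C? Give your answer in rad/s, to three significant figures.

ω = 4.084 rad/s (from 39 rpm).
Crank pin A relative to C: A = (d + r cosθ, r sinθ); lever angle φ = atan2(r sinθ, d + r cosθ).
Differentiating tanφ: φ̇ = rω(d cosθ + r)/(d² + r² + 2dr cosθ).
d² + r² + 2dr cosθ = |CA|² = 0.0322025 m²;  d cosθ + r = -0.075745 m.
|ω_lever| = |0.0898·4.084·-0.075745| / 0.0322025 = 0.86265 rad/s.

0.863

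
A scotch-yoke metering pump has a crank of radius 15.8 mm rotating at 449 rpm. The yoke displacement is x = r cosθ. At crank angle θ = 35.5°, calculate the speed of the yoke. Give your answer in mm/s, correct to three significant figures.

431

ω = 47.02 rad/s (from 449 rpm).
x = r cosθ ⇒ ẋ = −rω sinθ.
|v| = rω|sinθ| = 0.0158·47.02·|sin 35.5°| = 0.43141 m/s = 431.41 mm/s.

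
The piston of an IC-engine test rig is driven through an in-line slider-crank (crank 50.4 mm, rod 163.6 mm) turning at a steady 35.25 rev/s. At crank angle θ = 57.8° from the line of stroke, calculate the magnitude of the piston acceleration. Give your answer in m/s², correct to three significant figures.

993

ω = 2π·35.2 = 221.5 rad/s
x(θ) = r cosθ + √(L² − r² sin²θ); with ω constant, a = ω²·d²x/dθ².
d²x/dθ² = −r cosθ − r²(cos2θ)/√u − r⁴ sin²2θ/(4u^{3/2}),  u = L² − r² sin²θ = 0.0249461 m².
Substituting r = 0.0504 m, L = 0.1636 m, θ = 57.8°: d²x/dθ² = -0.020241 m.
a = ω²·d²x/dθ² = (221.5)²·(-0.020241) = -992.9 m/s²;  |a| = 992.9 m/s².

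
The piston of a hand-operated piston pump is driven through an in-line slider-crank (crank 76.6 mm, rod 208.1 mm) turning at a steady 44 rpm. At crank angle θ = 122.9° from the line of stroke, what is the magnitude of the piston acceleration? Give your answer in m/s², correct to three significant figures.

ω = 2π·44/60 = 4.608 rad/s
x(θ) = r cosθ + √(L² − r² sin²θ); with ω constant, a = ω²·d²x/dθ².
d²x/dθ² = −r cosθ − r²(cos2θ)/√u − r⁴ sin²2θ/(4u^{3/2}),  u = L² − r² sin²θ = 0.0391692 m².
Substituting r = 0.0766 m, L = 0.2081 m, θ = 122.9°: d²x/dθ² = +0.052837 m.
a = ω²·d²x/dθ² = (4.608)²·(+0.052837) = +1.1218 m/s²;  |a| = 1.1218 m/s².

1.12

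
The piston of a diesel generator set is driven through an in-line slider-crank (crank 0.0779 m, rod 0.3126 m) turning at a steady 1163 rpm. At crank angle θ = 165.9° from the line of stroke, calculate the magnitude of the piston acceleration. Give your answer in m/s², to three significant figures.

865

ω = 2π·1163/60 = 121.8 rad/s
x(θ) = r cosθ + √(L² − r² sin²θ); with ω constant, a = ω²·d²x/dθ².
d²x/dθ² = −r cosθ − r²(cos2θ)/√u − r⁴ sin²2θ/(4u^{3/2}),  u = L² − r² sin²θ = 0.0973586 m².
Substituting r = 0.0779 m, L = 0.3126 m, θ = 165.9°: d²x/dθ² = +0.058345 m.
a = ω²·d²x/dθ² = (121.8)²·(+0.058345) = +865.41 m/s²;  |a| = 865.41 m/s².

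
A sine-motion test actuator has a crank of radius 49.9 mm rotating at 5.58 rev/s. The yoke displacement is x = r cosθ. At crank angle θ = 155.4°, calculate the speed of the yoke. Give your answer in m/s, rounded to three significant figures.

ω = 35.06 rad/s (from 5.58 rev/s).
x = r cosθ ⇒ ẋ = −rω sinθ.
|v| = rω|sinθ| = 0.0499·35.06·|sin 155.4°| = 0.72828 m/s.

0.728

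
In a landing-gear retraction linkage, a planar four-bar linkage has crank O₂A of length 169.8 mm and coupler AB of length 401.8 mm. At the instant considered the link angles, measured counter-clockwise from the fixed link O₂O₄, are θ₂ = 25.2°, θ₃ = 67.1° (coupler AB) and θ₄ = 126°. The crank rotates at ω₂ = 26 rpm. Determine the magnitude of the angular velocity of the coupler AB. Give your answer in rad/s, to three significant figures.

1.32

ω₂ = 2.723 rad/s (from 26 rpm).
Differentiating the loop-closure r₂e^{iθ₂}+r₃e^{iθ₃}=r₁+r₄e^{iθ₄} gives r₂ω₂e^{iθ₂}+r₃ω₃e^{iθ₃}=r₄ω₄e^{iθ₄}.
Eliminating the other unknown: ω₃ = r₂ω₂ sin(θ₄−θ₂) / [r₃ sin(θ₃−θ₄)].
Numerator sine = +0.98229; denominator sine = -0.85627.
Result = 0.1698·2.723·(+0.98229) / (0.4018·(-0.85627)) = -1.32 rad/s; magnitude 1.32 rad/s.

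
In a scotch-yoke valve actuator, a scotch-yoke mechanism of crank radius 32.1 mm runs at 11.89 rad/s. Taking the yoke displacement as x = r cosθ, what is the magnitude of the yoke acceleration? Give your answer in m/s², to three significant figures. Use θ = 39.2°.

3.52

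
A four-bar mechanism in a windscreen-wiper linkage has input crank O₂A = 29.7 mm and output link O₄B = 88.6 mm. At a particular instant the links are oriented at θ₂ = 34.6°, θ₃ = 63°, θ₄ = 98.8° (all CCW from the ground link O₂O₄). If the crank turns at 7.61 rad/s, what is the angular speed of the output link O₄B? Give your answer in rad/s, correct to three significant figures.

2.07

ω₂ = 7.61 rad/s
Differentiating the loop-closure r₂e^{iθ₂}+r₃e^{iθ₃}=r₁+r₄e^{iθ₄} gives r₂ω₂e^{iθ₂}+r₃ω₃e^{iθ₃}=r₄ω₄e^{iθ₄}.
Eliminating the other unknown: ω₄ = r₂ω₂ sin(θ₂−θ₃) / [r₄ sin(θ₄−θ₃)].
Numerator sine = -0.47562; denominator sine = +0.58496.
Result = 0.0297·7.61·(-0.47562) / (0.0886·(+0.58496)) = -2.0742 rad/s; magnitude 2.0742 rad/s.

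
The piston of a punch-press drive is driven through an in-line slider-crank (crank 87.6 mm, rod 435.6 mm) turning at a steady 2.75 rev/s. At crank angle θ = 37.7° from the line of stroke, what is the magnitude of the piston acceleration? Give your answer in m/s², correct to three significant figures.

ω = 2π·2.75 = 17.28 rad/s
x(θ) = r cosθ + √(L² − r² sin²θ); with ω constant, a = ω²·d²x/dθ².
d²x/dθ² = −r cosθ − r²(cos2θ)/√u − r⁴ sin²2θ/(4u^{3/2}),  u = L² − r² sin²θ = 0.186878 m².
Substituting r = 0.0876 m, L = 0.4356 m, θ = 37.7°: d²x/dθ² = -0.073956 m.
a = ω²·d²x/dθ² = (17.28)²·(-0.073956) = -22.08 m/s²;  |a| = 22.08 m/s².

22.1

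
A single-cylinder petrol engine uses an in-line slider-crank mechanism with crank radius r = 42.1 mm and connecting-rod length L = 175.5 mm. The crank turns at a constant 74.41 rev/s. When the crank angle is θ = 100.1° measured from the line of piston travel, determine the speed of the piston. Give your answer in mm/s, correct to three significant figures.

ω = 2π·74.4 = 467.5 rad/s
For an in-line slider-crank, x = r cosθ + √(L² − r² sin²θ), so v = −rω sinθ·[1 + r cosθ/√(L² − r² sin²θ)].
With r = 0.0421 m, L = 0.1755 m, θ = 100.1°: √(L² − r² sin²θ) = 0.17054 m.
v = −0.0421·467.5·0.98450·[1 + 0.0421·-0.17537/0.17054] = -18.539 m/s.
|v| = 18.539 m/s = 18539 mm/s.

18500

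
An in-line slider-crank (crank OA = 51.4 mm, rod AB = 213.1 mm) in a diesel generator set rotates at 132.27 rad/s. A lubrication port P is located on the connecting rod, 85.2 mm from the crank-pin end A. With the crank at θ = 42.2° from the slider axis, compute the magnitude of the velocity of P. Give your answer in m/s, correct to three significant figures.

ω = 132.3 rad/s.  Crank-pin speed |V_A| = rω = 6.7987 m/s, perpendicular to OA.
Rod angle: sinφ = −(r/L) sinθ ⇒ φ = -9.324°; ω_rod = −rω cosθ/√(L²−r²sin²θ) = -23.951 rad/s.
V_P = V_A + ω_rod × AP, with AP = 0.0852 m along the rod.
Components: V_Px = −rω sinθ − a·ω_rod·sinφ = -4.8974 m/s;  V_Py = rω cosθ + a·ω_rod·cosφ = +3.0228 m/s.
|V_P| = √(V_Px² + V_Py²) = 5.7552 m/s.

5.76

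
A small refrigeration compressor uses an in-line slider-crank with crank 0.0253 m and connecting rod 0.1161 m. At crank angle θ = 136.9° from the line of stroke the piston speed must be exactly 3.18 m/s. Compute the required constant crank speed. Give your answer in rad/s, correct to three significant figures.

219

For an in-line slider-crank, |v_piston| = rω|sinθ|·[1 + r cosθ/√(L² − r² sin²θ)].
With r = 0.0253 m, L = 0.1161 m, θ = 136.9°: the bracketed kinematic factor |dx/dθ| = 0.014505 m.
ω = v/|dx/dθ| = 3.18/0.014505 = 219.23 rad/s.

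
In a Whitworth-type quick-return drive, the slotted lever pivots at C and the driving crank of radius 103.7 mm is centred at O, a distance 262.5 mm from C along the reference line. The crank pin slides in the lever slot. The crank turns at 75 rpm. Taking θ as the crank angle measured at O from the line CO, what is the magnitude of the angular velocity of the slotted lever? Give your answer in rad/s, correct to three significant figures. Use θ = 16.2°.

ω = 7.854 rad/s (from 75 rpm).
Crank pin A relative to C: A = (d + r cosθ, r sinθ); lever angle φ = atan2(r sinθ, d + r cosθ).
Differentiating tanφ: φ̇ = rω(d cosθ + r)/(d² + r² + 2dr cosθ).
d² + r² + 2dr cosθ = |CA|² = 0.131941 m²;  d cosθ + r = +0.35578 m.
|ω_lever| = |0.1037·7.854·+0.35578| / 0.131941 = 2.1962 rad/s.

2.20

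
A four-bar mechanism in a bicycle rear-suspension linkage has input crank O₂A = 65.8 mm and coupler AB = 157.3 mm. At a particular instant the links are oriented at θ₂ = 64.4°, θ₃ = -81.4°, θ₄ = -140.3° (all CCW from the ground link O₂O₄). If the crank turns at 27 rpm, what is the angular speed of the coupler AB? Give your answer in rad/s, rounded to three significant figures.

0.577

ω₂ = 2.827 rad/s (from 27 rpm).
Differentiating the loop-closure r₂e^{iθ₂}+r₃e^{iθ₃}=r₁+r₄e^{iθ₄} gives r₂ω₂e^{iθ₂}+r₃ω₃e^{iθ₃}=r₄ω₄e^{iθ₄}.
Eliminating the other unknown: ω₃ = r₂ω₂ sin(θ₄−θ₂) / [r₃ sin(θ₃−θ₄)].
Numerator sine = +0.41787; denominator sine = +0.85627.
Result = 0.0658·2.827·(+0.41787) / (0.1573·(+0.85627)) = +0.57719 rad/s; magnitude 0.57719 rad/s.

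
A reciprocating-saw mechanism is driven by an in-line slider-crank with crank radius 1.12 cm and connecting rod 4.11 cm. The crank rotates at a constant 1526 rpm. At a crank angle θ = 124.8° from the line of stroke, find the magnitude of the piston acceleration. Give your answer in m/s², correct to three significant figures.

190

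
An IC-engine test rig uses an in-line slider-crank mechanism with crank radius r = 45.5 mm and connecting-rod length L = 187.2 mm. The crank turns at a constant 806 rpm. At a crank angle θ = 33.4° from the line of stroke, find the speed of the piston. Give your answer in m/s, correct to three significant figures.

2.55

ω = 2π·806/60 = 84.4 rad/s
For an in-line slider-crank, x = r cosθ + √(L² − r² sin²θ), so v = −rω sinθ·[1 + r cosθ/√(L² − r² sin²θ)].
With r = 0.0455 m, L = 0.1872 m, θ = 33.4°: √(L² − r² sin²θ) = 0.18552 m.
v = −0.0455·84.4·0.55048·[1 + 0.0455·0.83485/0.18552] = -2.5469 m/s.
|v| = 2.5469 m/s.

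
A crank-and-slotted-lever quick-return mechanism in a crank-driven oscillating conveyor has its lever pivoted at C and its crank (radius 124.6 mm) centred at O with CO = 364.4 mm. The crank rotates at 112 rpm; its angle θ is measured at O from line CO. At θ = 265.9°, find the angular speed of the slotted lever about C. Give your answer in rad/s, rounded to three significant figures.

1.02

ω = 11.73 rad/s (from 112 rpm).
Crank pin A relative to C: A = (d + r cosθ, r sinθ); lever angle φ = atan2(r sinθ, d + r cosθ).
Differentiating tanφ: φ̇ = rω(d cosθ + r)/(d² + r² + 2dr cosθ).
d² + r² + 2dr cosθ = |CA|² = 0.14182 m²;  d cosθ + r = +0.098546 m.
|ω_lever| = |0.1246·11.73·+0.098546| / 0.14182 = 1.0155 rad/s.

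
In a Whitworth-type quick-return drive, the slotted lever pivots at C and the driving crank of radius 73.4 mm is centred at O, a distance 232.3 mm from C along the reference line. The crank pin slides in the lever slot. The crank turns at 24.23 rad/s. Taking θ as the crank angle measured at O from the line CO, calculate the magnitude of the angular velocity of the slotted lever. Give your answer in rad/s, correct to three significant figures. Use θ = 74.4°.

3.53

ω = 24.23 rad/s
Crank pin A relative to C: A = (d + r cosθ, r sinθ); lever angle φ = atan2(r sinθ, d + r cosθ).
Differentiating tanφ: φ̇ = rω(d cosθ + r)/(d² + r² + 2dr cosθ).
d² + r² + 2dr cosθ = |CA|² = 0.0685215 m²;  d cosθ + r = +0.13587 m.
|ω_lever| = |0.0734·24.23·+0.13587| / 0.0685215 = 3.5265 rad/s.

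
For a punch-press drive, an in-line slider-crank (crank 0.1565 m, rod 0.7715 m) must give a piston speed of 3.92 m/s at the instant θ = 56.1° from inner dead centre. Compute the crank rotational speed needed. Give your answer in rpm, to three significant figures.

For an in-line slider-crank, |v_piston| = rω|sinθ|·[1 + r cosθ/√(L² − r² sin²θ)].
With r = 0.1565 m, L = 0.7715 m, θ = 56.1°: the bracketed kinematic factor |dx/dθ| = 0.14481 m.
ω = v/|dx/dθ| = 3.92/0.14481 = 27.071 rad/s.
N = 60ω/(2π) = 258.51 rpm.

259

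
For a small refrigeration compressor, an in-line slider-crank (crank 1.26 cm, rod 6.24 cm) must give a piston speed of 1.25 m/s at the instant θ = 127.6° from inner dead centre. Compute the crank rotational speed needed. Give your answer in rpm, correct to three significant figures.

1370

For an in-line slider-crank, |v_piston| = rω|sinθ|·[1 + r cosθ/√(L² − r² sin²θ)].
With r = 0.0126 m, L = 0.0624 m, θ = 127.6°: the bracketed kinematic factor |dx/dθ| = 0.0087369 m.
ω = v/|dx/dθ| = 1.25/0.0087369 = 143.07 rad/s.
N = 60ω/(2π) = 1366.2 rpm.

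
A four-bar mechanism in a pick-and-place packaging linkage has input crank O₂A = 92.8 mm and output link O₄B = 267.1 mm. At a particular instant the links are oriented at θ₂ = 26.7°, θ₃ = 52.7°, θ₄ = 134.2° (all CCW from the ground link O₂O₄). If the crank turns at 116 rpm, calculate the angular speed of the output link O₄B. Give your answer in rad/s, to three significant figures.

1.87

ω₂ = 12.15 rad/s (from 116 rpm).
Differentiating the loop-closure r₂e^{iθ₂}+r₃e^{iθ₃}=r₁+r₄e^{iθ₄} gives r₂ω₂e^{iθ₂}+r₃ω₃e^{iθ₃}=r₄ω₄e^{iθ₄}.
Eliminating the other unknown: ω₄ = r₂ω₂ sin(θ₂−θ₃) / [r₄ sin(θ₄−θ₃)].
Numerator sine = -0.43837; denominator sine = +0.98902.
Result = 0.0928·12.15·(-0.43837) / (0.2671·(+0.98902)) = -1.8707 rad/s; magnitude 1.8707 rad/s.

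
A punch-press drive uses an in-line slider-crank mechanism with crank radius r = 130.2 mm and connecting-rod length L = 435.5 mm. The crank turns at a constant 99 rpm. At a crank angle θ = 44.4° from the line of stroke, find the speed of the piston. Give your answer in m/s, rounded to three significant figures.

1.15

ω = 2π·99/60 = 10.37 rad/s
For an in-line slider-crank, x = r cosθ + √(L² − r² sin²θ), so v = −rω sinθ·[1 + r cosθ/√(L² − r² sin²θ)].
With r = 0.1302 m, L = 0.4355 m, θ = 44.4°: √(L² − r² sin²θ) = 0.42587 m.
v = −0.1302·10.37·0.69966·[1 + 0.1302·0.71447/0.42587] = -1.1507 m/s.
|v| = 1.1507 m/s.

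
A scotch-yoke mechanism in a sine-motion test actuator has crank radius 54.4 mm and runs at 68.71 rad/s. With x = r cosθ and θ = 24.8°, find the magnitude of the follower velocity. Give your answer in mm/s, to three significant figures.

ω = 68.71 rad/s
x = r cosθ ⇒ ẋ = −rω sinθ.
|v| = rω|sinθ| = 0.0544·68.71·|sin 24.8°| = 1.5678 m/s = 1567.8 mm/s.

1570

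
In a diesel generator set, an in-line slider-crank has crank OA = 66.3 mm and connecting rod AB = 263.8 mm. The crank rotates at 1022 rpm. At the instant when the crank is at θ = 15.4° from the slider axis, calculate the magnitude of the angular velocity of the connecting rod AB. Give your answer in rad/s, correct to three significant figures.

ω = 107 rad/s (converted from 1022 rpm).
The rod makes angle φ with the slider axis where L sinφ = r sinθ; differentiating, L cosφ·φ̇ = r ω cosθ.
L cosφ = √(L² − r² sin²θ) = 0.26321 m.
|ω_rod| = r ω |cosθ| / √(L² − r² sin²θ) = 0.0663·107·0.96410/0.26321 = 25.99 rad/s.

26.0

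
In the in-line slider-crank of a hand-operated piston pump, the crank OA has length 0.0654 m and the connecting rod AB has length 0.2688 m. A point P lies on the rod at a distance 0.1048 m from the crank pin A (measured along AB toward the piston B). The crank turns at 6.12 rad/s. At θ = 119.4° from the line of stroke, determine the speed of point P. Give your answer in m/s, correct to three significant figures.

0.353

ω = 6.12 rad/s.  Crank-pin speed |V_A| = rω = 0.40025 m/s, perpendicular to OA.
Rod angle: sinφ = −(r/L) sinθ ⇒ φ = -12.238°; ω_rod = −rω cosθ/√(L²−r²sin²θ) = +0.74796 rad/s.
V_P = V_A + ω_rod × AP, with AP = 0.1048 m along the rod.
Components: V_Px = −rω sinθ − a·ω_rod·sinφ = -0.33209 m/s;  V_Py = rω cosθ + a·ω_rod·cosφ = -0.11988 m/s.
|V_P| = √(V_Px² + V_Py²) = 0.35306 m/s.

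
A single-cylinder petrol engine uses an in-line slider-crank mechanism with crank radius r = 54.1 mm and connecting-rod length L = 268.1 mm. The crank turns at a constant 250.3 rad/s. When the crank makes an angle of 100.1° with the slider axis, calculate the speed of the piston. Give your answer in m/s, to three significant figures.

12.9

ω = 250.3 rad/s
For an in-line slider-crank, x = r cosθ + √(L² − r² sin²θ), so v = −rω sinθ·[1 + r cosθ/√(L² − r² sin²θ)].
With r = 0.0541 m, L = 0.2681 m, θ = 100.1°: √(L² − r² sin²θ) = 0.26276 m.
v = −0.0541·250.3·0.98450·[1 + 0.0541·-0.17537/0.26276] = -12.85 m/s.
|v| = 12.85 m/s.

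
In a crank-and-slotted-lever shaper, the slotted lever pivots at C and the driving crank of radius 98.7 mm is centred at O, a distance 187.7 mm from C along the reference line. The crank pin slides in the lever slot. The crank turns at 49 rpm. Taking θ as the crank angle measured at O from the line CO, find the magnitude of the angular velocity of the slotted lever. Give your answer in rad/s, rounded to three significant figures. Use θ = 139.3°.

1.31

ω = 5.131 rad/s (from 49 rpm).
Crank pin A relative to C: A = (d + r cosθ, r sinθ); lever angle φ = atan2(r sinθ, d + r cosθ).
Differentiating tanφ: φ̇ = rω(d cosθ + r)/(d² + r² + 2dr cosθ).
d² + r² + 2dr cosθ = |CA|² = 0.0168826 m²;  d cosθ + r = -0.043602 m.
|ω_lever| = |0.0987·5.131·-0.043602| / 0.0168826 = 1.308 rad/s.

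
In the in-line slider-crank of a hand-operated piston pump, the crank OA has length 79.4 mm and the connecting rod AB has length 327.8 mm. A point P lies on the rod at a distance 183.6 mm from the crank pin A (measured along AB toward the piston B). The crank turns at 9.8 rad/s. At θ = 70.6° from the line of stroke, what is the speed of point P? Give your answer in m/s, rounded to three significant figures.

0.776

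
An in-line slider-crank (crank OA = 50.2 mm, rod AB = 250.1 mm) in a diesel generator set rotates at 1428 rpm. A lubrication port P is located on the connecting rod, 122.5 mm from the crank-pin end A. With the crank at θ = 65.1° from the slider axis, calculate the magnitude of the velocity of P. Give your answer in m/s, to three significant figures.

ω = 149.5 rad/s.  Crank-pin speed |V_A| = rω = 7.5069 m/s, perpendicular to OA.
Rod angle: sinφ = −(r/L) sinθ ⇒ φ = -10.490°; ω_rod = −rω cosθ/√(L²−r²sin²θ) = -12.852 rad/s.
V_P = V_A + ω_rod × AP, with AP = 0.1225 m along the rod.
Components: V_Px = −rω sinθ − a·ω_rod·sinφ = -7.0957 m/s;  V_Py = rω cosθ + a·ω_rod·cosφ = +1.6126 m/s.
|V_P| = √(V_Px² + V_Py²) = 7.2767 m/s.

7.28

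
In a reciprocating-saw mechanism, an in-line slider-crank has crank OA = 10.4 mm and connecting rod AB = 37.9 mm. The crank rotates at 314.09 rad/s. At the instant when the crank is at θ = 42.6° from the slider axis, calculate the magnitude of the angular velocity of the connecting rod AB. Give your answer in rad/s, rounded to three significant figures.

ω = 314.1 rad/s
The rod makes angle φ with the slider axis where L sinφ = r sinθ; differentiating, L cosφ·φ̇ = r ω cosθ.
L cosφ = √(L² − r² sin²θ) = 0.037241 m.
|ω_rod| = r ω |cosθ| / √(L² − r² sin²θ) = 0.0104·314.1·0.73610/0.037241 = 64.566 rad/s.

64.6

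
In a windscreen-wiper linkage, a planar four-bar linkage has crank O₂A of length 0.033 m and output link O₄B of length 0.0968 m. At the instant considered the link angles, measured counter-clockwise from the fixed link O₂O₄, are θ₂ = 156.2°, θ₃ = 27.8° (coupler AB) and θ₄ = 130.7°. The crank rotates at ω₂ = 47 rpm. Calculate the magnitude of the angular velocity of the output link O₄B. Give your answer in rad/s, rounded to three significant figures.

ω₂ = 4.922 rad/s (from 47 rpm).
Differentiating the loop-closure r₂e^{iθ₂}+r₃e^{iθ₃}=r₁+r₄e^{iθ₄} gives r₂ω₂e^{iθ₂}+r₃ω₃e^{iθ₃}=r₄ω₄e^{iθ₄}.
Eliminating the other unknown: ω₄ = r₂ω₂ sin(θ₂−θ₃) / [r₄ sin(θ₄−θ₃)].
Numerator sine = +0.78369; denominator sine = +0.97476.
Result = 0.033·4.922·(+0.78369) / (0.0968·(+0.97476)) = +1.349 rad/s; magnitude 1.349 rad/s.

1.35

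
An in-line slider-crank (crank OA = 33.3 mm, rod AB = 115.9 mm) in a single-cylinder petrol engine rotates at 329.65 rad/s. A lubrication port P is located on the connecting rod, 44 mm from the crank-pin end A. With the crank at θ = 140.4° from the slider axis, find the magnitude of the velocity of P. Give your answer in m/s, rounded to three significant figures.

8.28

ω = 329.6 rad/s.  Crank-pin speed |V_A| = rω = 10.977 m/s, perpendicular to OA.
Rod angle: sinφ = −(r/L) sinθ ⇒ φ = -10.553°; ω_rod = −rω cosθ/√(L²−r²sin²θ) = +74.234 rad/s.
V_P = V_A + ω_rod × AP, with AP = 0.044 m along the rod.
Components: V_Px = −rω sinθ − a·ω_rod·sinφ = -6.399 m/s;  V_Py = rω cosθ + a·ω_rod·cosφ = -5.2471 m/s.
|V_P| = √(V_Px² + V_Py²) = 8.2753 m/s.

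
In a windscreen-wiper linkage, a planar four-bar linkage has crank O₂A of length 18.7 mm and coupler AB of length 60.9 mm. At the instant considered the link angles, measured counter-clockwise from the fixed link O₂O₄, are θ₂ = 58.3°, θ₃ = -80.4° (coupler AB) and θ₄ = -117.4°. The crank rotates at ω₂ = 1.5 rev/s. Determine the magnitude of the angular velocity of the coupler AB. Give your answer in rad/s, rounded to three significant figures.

0.361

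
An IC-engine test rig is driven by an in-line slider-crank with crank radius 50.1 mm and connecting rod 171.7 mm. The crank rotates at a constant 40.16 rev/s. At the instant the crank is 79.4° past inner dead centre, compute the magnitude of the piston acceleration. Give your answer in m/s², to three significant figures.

316

ω = 2π·40.2 = 252.3 rad/s
x(θ) = r cosθ + √(L² − r² sin²θ); with ω constant, a = ω²·d²x/dθ².
d²x/dθ² = −r cosθ − r²(cos2θ)/√u − r⁴ sin²2θ/(4u^{3/2}),  u = L² − r² sin²θ = 0.0270558 m².
Substituting r = 0.0501 m, L = 0.1717 m, θ = 79.4°: d²x/dθ² = +0.0049647 m.
a = ω²·d²x/dθ² = (252.3)²·(+0.0049647) = +316.11 m/s²;  |a| = 316.11 m/s².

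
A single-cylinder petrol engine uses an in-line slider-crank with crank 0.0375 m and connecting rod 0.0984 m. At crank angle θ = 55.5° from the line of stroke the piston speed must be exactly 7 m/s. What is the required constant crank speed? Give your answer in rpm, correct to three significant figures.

For an in-line slider-crank, |v_piston| = rω|sinθ|·[1 + r cosθ/√(L² − r² sin²θ)].
With r = 0.0375 m, L = 0.0984 m, θ = 55.5°: the bracketed kinematic factor |dx/dθ| = 0.037931 m.
ω = v/|dx/dθ| = 7/0.037931 = 184.54 rad/s.
N = 60ω/(2π) = 1762.3 rpm.

1760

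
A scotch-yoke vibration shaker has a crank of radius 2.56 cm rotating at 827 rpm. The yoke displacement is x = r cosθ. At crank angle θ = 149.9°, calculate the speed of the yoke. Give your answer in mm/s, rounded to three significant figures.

1110

ω = 86.6 rad/s (from 827 rpm).
x = r cosθ ⇒ ẋ = −rω sinθ.
|v| = rω|sinθ| = 0.0256·86.6·|sin 149.9°| = 1.1119 m/s = 1111.9 mm/s.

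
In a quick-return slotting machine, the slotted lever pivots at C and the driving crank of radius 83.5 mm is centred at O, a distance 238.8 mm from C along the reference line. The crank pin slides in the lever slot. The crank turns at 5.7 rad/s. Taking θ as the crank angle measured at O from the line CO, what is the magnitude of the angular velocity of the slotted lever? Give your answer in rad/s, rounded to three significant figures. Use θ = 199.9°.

2.53

ω = 5.7 rad/s
Crank pin A relative to C: A = (d + r cosθ, r sinθ); lever angle φ = atan2(r sinθ, d + r cosθ).
Differentiating tanφ: φ̇ = rω(d cosθ + r)/(d² + r² + 2dr cosθ).
d² + r² + 2dr cosθ = |CA|² = 0.0264994 m²;  d cosθ + r = -0.14104 m.
|ω_lever| = |0.0835·5.7·-0.14104| / 0.0264994 = 2.5332 rad/s.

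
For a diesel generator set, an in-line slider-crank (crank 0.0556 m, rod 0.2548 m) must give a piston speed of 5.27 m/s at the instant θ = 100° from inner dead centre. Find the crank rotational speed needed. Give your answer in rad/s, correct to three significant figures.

For an in-line slider-crank, |v_piston| = rω|sinθ|·[1 + r cosθ/√(L² − r² sin²θ)].
With r = 0.0556 m, L = 0.2548 m, θ = 100°: the bracketed kinematic factor |dx/dθ| = 0.052631 m.
ω = v/|dx/dθ| = 5.27/0.052631 = 100.13 rad/s.

100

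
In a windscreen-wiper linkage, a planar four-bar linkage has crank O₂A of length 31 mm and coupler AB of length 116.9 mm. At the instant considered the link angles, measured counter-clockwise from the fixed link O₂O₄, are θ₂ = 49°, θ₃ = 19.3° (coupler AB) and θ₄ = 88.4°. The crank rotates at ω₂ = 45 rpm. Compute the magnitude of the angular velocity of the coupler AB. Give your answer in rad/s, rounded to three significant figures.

ω₂ = 4.712 rad/s (from 45 rpm).
Differentiating the loop-closure r₂e^{iθ₂}+r₃e^{iθ₃}=r₁+r₄e^{iθ₄} gives r₂ω₂e^{iθ₂}+r₃ω₃e^{iθ₃}=r₄ω₄e^{iθ₄}.
Eliminating the other unknown: ω₃ = r₂ω₂ sin(θ₄−θ₂) / [r₃ sin(θ₃−θ₄)].
Numerator sine = +0.63473; denominator sine = -0.93420.
Result = 0.031·4.712·(+0.63473) / (0.1169·(-0.93420)) = -0.84905 rad/s; magnitude 0.84905 rad/s.

0.849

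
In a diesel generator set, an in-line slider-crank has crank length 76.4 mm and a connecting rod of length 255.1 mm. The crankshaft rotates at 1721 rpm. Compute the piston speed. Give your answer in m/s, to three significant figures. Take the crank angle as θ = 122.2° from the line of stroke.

9.73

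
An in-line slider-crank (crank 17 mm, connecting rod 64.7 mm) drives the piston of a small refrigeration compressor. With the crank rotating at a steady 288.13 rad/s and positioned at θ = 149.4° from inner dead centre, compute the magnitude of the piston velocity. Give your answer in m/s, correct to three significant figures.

1.92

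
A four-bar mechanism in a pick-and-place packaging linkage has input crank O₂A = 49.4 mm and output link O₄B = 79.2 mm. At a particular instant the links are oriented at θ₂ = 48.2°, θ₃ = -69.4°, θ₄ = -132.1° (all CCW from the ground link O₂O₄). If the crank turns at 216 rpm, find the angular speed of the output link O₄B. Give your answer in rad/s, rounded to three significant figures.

ω₂ = 22.62 rad/s (from 216 rpm).
Differentiating the loop-closure r₂e^{iθ₂}+r₃e^{iθ₃}=r₁+r₄e^{iθ₄} gives r₂ω₂e^{iθ₂}+r₃ω₃e^{iθ₃}=r₄ω₄e^{iθ₄}.
Eliminating the other unknown: ω₄ = r₂ω₂ sin(θ₂−θ₃) / [r₄ sin(θ₄−θ₃)].
Numerator sine = +0.88620; denominator sine = -0.88862.
Result = 0.0494·22.62·(+0.88620) / (0.0792·(-0.88862)) = -14.07 rad/s; magnitude 14.07 rad/s.

14.1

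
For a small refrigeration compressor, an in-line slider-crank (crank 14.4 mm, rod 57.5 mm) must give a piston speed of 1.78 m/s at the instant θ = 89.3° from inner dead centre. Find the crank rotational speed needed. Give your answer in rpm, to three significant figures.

1180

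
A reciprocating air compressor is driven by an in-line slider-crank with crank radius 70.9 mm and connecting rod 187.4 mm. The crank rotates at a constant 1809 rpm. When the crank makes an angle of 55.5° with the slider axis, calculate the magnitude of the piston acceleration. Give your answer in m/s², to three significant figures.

1110

ω = 2π·1809/60 = 189.4 rad/s
x(θ) = r cosθ + √(L² − r² sin²θ); with ω constant, a = ω²·d²x/dθ².
d²x/dθ² = −r cosθ − r²(cos2θ)/√u − r⁴ sin²2θ/(4u^{3/2}),  u = L² − r² sin²θ = 0.0317046 m².
Substituting r = 0.0709 m, L = 0.1874 m, θ = 55.5°: d²x/dθ² = -0.031016 m.
a = ω²·d²x/dθ² = (189.4)²·(-0.031016) = -1113.1 m/s²;  |a| = 1113.1 m/s².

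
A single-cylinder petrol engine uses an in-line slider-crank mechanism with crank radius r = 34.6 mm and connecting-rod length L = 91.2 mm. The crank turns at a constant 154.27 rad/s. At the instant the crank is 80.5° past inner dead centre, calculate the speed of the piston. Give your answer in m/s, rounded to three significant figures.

5.62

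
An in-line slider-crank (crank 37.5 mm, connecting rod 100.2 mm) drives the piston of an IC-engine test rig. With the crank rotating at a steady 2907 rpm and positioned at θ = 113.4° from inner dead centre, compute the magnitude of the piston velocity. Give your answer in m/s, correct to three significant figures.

8.82

ω = 2π·2907/60 = 304.4 rad/s
For an in-line slider-crank, x = r cosθ + √(L² − r² sin²θ), so v = −rω sinθ·[1 + r cosθ/√(L² − r² sin²θ)].
With r = 0.0375 m, L = 0.1002 m, θ = 113.4°: √(L² − r² sin²θ) = 0.094104 m.
v = −0.0375·304.4·0.91775·[1 + 0.0375·-0.39715/0.094104] = -8.8188 m/s.
|v| = 8.8188 m/s.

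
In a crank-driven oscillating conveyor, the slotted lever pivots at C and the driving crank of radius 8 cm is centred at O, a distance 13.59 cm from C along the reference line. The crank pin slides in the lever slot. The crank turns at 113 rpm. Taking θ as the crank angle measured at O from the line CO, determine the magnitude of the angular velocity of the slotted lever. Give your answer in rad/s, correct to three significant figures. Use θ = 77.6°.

3.50

ω = 11.83 rad/s (from 113 rpm).
Crank pin A relative to C: A = (d + r cosθ, r sinθ); lever angle φ = atan2(r sinθ, d + r cosθ).
Differentiating tanφ: φ̇ = rω(d cosθ + r)/(d² + r² + 2dr cosθ).
d² + r² + 2dr cosθ = |CA|² = 0.029538 m²;  d cosθ + r = +0.10918 m.
|ω_lever| = |0.08·11.83·+0.10918| / 0.029538 = 3.4992 rad/s.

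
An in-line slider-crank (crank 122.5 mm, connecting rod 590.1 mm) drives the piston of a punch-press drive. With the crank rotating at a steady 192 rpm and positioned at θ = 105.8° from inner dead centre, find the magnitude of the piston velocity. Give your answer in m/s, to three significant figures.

2.23

ω = 2π·192/60 = 20.11 rad/s
For an in-line slider-crank, x = r cosθ + √(L² − r² sin²θ), so v = −rω sinθ·[1 + r cosθ/√(L² − r² sin²θ)].
With r = 0.1225 m, L = 0.5901 m, θ = 105.8°: √(L² − r² sin²θ) = 0.57821 m.
v = −0.1225·20.11·0.96222·[1 + 0.1225·-0.27228/0.57821] = -2.2332 m/s.
|v| = 2.2332 m/s.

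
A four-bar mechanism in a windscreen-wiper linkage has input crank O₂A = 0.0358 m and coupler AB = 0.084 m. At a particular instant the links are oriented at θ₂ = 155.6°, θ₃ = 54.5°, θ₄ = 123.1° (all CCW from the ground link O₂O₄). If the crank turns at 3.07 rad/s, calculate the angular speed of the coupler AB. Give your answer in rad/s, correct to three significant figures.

0.755

ω₂ = 3.07 rad/s
Differentiating the loop-closure r₂e^{iθ₂}+r₃e^{iθ₃}=r₁+r₄e^{iθ₄} gives r₂ω₂e^{iθ₂}+r₃ω₃e^{iθ₃}=r₄ω₄e^{iθ₄}.
Eliminating the other unknown: ω₃ = r₂ω₂ sin(θ₄−θ₂) / [r₃ sin(θ₃−θ₄)].
Numerator sine = -0.53730; denominator sine = -0.93106.
Result = 0.0358·3.07·(-0.53730) / (0.084·(-0.93106)) = +0.75506 rad/s; magnitude 0.75506 rad/s.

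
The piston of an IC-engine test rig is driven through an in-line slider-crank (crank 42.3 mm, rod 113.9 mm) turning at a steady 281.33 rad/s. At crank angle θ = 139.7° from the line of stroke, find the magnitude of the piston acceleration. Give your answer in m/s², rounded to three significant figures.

2300

ω = 281.3 rad/s
x(θ) = r cosθ + √(L² − r² sin²θ); with ω constant, a = ω²·d²x/dθ².
d²x/dθ² = −r cosθ − r²(cos2θ)/√u − r⁴ sin²2θ/(4u^{3/2}),  u = L² − r² sin²θ = 0.0122247 m².
Substituting r = 0.0423 m, L = 0.1139 m, θ = 139.7°: d²x/dθ² = +0.029041 m.
a = ω²·d²x/dθ² = (281.3)²·(+0.029041) = +2298.5 m/s²;  |a| = 2298.5 m/s².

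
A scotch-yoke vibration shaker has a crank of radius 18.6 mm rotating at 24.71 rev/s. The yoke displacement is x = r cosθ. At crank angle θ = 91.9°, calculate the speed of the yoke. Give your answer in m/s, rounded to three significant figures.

ω = 155.3 rad/s (from 24.71 rev/s).
x = r cosθ ⇒ ẋ = −rω sinθ.
|v| = rω|sinθ| = 0.0186·155.3·|sin 91.9°| = 2.8862 m/s.

2.89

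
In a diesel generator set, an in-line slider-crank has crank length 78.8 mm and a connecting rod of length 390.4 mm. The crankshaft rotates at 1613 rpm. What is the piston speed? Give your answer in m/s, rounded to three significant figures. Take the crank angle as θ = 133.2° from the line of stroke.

ω = 2π·1613/60 = 168.9 rad/s
For an in-line slider-crank, x = r cosθ + √(L² − r² sin²θ), so v = −rω sinθ·[1 + r cosθ/√(L² − r² sin²θ)].
With r = 0.0788 m, L = 0.3904 m, θ = 133.2°: √(L² − r² sin²θ) = 0.38615 m.
v = −0.0788·168.9·0.72897·[1 + 0.0788·-0.68455/0.38615] = -8.3474 m/s.
|v| = 8.3474 m/s.

8.35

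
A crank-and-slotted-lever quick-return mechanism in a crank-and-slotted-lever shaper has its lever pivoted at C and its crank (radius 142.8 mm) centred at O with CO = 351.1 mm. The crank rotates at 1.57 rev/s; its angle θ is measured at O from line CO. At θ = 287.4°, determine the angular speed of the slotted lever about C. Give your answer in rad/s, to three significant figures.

2.01

ω = 9.865 rad/s (from 1.57 rev/s).
Crank pin A relative to C: A = (d + r cosθ, r sinθ); lever angle φ = atan2(r sinθ, d + r cosθ).
Differentiating tanφ: φ̇ = rω(d cosθ + r)/(d² + r² + 2dr cosθ).
d² + r² + 2dr cosθ = |CA|² = 0.173649 m²;  d cosθ + r = +0.24779 m.
|ω_lever| = |0.1428·9.865·+0.24779| / 0.173649 = 2.0101 rad/s.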